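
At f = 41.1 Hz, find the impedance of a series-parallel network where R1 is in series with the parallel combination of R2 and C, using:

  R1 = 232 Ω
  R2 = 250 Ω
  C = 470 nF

Step 1 — Angular frequency: ω = 2π·f = 2π·41.1 = 258.2 rad/s.
Step 2 — Component impedances:
  R1: Z = R = 232 Ω
  R2: Z = R = 250 Ω
  C: Z = 1/(jωC) = -j/(ω·C) = 0 - j8239 Ω
Step 3 — Parallel branch: R2 || C = 1/(1/R2 + 1/C) = 249.8 - j7.579 Ω.
Step 4 — Series with R1: Z_total = R1 + (R2 || C) = 481.8 - j7.579 Ω = 481.8∠-0.9° Ω.

Z = 481.8 - j7.579 Ω = 481.8∠-0.9° Ω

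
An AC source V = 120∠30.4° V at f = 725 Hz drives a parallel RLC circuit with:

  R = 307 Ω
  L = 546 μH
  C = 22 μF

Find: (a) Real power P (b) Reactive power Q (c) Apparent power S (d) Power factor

Step 1 — Angular frequency: ω = 2π·f = 2π·725 = 4555 rad/s.
Step 2 — Component impedances:
  R: Z = R = 307 Ω
  L: Z = jωL = j·4555·0.000546 = 0 + j2.487 Ω
  C: Z = 1/(jωC) = -j/(ω·C) = 0 - j9.978 Ω
Step 3 — Parallel combination: 1/Z_total = 1/R + 1/L + 1/C; Z_total = 0.03575 + j3.313 Ω = 3.313∠89.4° Ω.
Step 4 — Source phasor: V = 120∠30.4° V = 103.5 + j60.72 V.
Step 5 — Current: I = V / Z = 18.67 - j31.04 A = 36.22∠-59.0° A.
Step 6 — Complex power: S = V·I* = 46.91 + j4347 VA.
Step 7 — Real power: P = Re(S) = 46.91 W.
Step 8 — Reactive power: Q = Im(S) = 4347 VAR.
Step 9 — Apparent power: |S| = 4347 VA.
Step 10 — Power factor: PF = P/|S| = 0.01079 (lagging).

(a) P = 46.91 W  (b) Q = 4347 VAR  (c) S = 4347 VA  (d) PF = 0.01079 (lagging)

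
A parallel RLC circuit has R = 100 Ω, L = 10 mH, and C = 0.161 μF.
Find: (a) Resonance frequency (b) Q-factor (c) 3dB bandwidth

Step 1 — Resonance: ω₀ = 1/√(LC) = 1/√(0.01·1.61e-07) = 2.492e+04 rad/s.
Step 2 — f₀ = ω₀/(2π) = 3966 Hz.
Step 3 — Parallel Q: Q = R/(ω₀L) = 100/(2.492e+04·0.01) = 0.4012.
Step 4 — Bandwidth: Δω = ω₀/Q = 6.211e+04 rad/s; BW = Δω/(2π) = 9885 Hz.

(a) f₀ = 3966 Hz  (b) Q = 0.4012  (c) BW = 9885 Hz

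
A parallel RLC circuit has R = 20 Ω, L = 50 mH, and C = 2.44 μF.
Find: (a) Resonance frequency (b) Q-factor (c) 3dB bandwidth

Step 1 — Resonance: ω₀ = 1/√(LC) = 1/√(0.05·2.44e-06) = 2863 rad/s.
Step 2 — f₀ = ω₀/(2π) = 455.7 Hz.
Step 3 — Parallel Q: Q = R/(ω₀L) = 20/(2863·0.05) = 0.1397.
Step 4 — Bandwidth: Δω = ω₀/Q = 2.049e+04 rad/s; BW = Δω/(2π) = 3261 Hz.

(a) f₀ = 455.7 Hz  (b) Q = 0.1397  (c) BW = 3261 Hz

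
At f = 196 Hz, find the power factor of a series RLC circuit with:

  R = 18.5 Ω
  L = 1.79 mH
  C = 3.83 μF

Step 1 — Angular frequency: ω = 2π·f = 2π·196 = 1232 rad/s.
Step 2 — Component impedances:
  R: Z = R = 18.5 Ω
  L: Z = jωL = j·1232·0.00179 = 0 + j2.204 Ω
  C: Z = 1/(jωC) = -j/(ω·C) = 0 - j212 Ω
Step 3 — Series combination: Z_total = R + L + C = 18.5 - j209.8 Ω = 210.6∠-85.0° Ω.
Step 4 — Power factor: PF = cos(φ) = Re(Z)/|Z| = 18.5/210.624 = 0.08783.
Step 5 — Type: Im(Z) = -209.8 ⇒ leading (phase φ = -85.0°).

PF = 0.08783 (leading, φ = -85.0°)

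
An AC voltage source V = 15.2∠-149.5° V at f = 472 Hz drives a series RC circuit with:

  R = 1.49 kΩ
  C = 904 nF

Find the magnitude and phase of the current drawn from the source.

Step 1 — Angular frequency: ω = 2π·f = 2π·472 = 2966 rad/s.
Step 2 — Component impedances:
  R: Z = R = 1490 Ω
  C: Z = 1/(jωC) = -j/(ω·C) = 0 - j373 Ω
Step 3 — Series combination: Z_total = R + C = 1490 - j373 Ω = 1536∠-14.1° Ω.
Step 4 — Source phasor: V = 15.2∠-149.5° V = -13.1 - j7.715 V.
Step 5 — Ohm's law: I = V / Z_total = (-13.1 - j7.715) / (1490 - j373) = -0.007052 - j0.006943 A.
Step 6 — Convert to polar: |I| = 0.009896 A, ∠I = -135.4°.

I = 0.009896∠-135.4° A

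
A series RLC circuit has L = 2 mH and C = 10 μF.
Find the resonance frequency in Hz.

Step 1 — Resonance condition Im(Z)=0 gives ω₀ = 1/√(LC).
Step 2 — ω₀ = 1/√(0.002·1e-05) = 7071 rad/s.
Step 3 — f₀ = ω₀/(2π) = 1125 Hz.

f₀ = 1125 Hz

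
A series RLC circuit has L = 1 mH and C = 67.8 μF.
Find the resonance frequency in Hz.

Step 1 — Resonance condition Im(Z)=0 gives ω₀ = 1/√(LC).
Step 2 — ω₀ = 1/√(0.001·6.78e-05) = 3840 rad/s.
Step 3 — f₀ = ω₀/(2π) = 611.2 Hz.

f₀ = 611.2 Hz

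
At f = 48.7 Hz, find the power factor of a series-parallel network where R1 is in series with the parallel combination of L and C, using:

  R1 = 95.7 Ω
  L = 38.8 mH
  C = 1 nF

Step 1 — Angular frequency: ω = 2π·f = 2π·48.7 = 306 rad/s.
Step 2 — Component impedances:
  R1: Z = R = 95.7 Ω
  L: Z = jωL = j·306·0.0388 = 0 + j11.87 Ω
  C: Z = 1/(jωC) = -j/(ω·C) = 0 - j3.268e+06 Ω
Step 3 — Parallel branch: L || C = 1/(1/L + 1/C) = 0 + j11.87 Ω.
Step 4 — Series with R1: Z_total = R1 + (L || C) = 95.7 + j11.87 Ω = 96.43∠7.1° Ω.
Step 5 — Power factor: PF = cos(φ) = Re(Z)/|Z| = 95.7/96.43 = 0.9924.
Step 6 — Type: Im(Z) = 11.87 ⇒ lagging (phase φ = 7.1°).

PF = 0.9924 (lagging, φ = 7.1°)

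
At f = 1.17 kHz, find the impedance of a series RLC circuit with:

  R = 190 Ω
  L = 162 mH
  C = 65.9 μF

Step 1 — Angular frequency: ω = 2π·f = 2π·1170 = 7351 rad/s.
Step 2 — Component impedances:
  R: Z = R = 190 Ω
  L: Z = jωL = j·7351·0.162 = 0 + j1191 Ω
  C: Z = 1/(jωC) = -j/(ω·C) = 0 - j2.064 Ω
Step 3 — Series combination: Z_total = R + L + C = 190 + j1189 Ω = 1204∠80.9° Ω.

Z = 190 + j1189 Ω = 1204∠80.9° Ω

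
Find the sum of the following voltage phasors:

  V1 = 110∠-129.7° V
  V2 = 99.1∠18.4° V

Step 1 — Convert each phasor to rectangular form:
  V1 = 110·(cos(-129.7°) + j·sin(-129.7°)) = -70.26 - j84.63 V
  V2 = 99.1·(cos(18.4°) + j·sin(18.4°)) = 94.03 + j31.28 V
Step 2 — Sum components: V_total = 23.77 - j53.35 V.
Step 3 — Convert to polar: |V_total| = 58.41 V, ∠V_total = -66.0°.

V_total = 58.41∠-66.0° V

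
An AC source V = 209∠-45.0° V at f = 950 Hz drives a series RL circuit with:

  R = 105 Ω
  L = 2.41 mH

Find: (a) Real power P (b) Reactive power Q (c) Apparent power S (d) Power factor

Step 1 — Angular frequency: ω = 2π·f = 2π·950 = 5969 rad/s.
Step 2 — Component impedances:
  R: Z = R = 105 Ω
  L: Z = jωL = j·5969·0.00241 = 0 + j14.39 Ω
Step 3 — Series combination: Z_total = R + L = 105 + j14.39 Ω = 106∠7.8° Ω.
Step 4 — Source phasor: V = 209∠-45.0° V = 147.8 - j147.8 V.
Step 5 — Current: I = V / Z = 1.192 - j1.571 A = 1.972∠-52.8° A.
Step 6 — Complex power: S = V·I* = 408.3 + j55.94 VA.
Step 7 — Real power: P = Re(S) = 408.3 W.
Step 8 — Reactive power: Q = Im(S) = 55.94 VAR.
Step 9 — Apparent power: |S| = 412.2 VA.
Step 10 — Power factor: PF = P/|S| = 0.9907 (lagging).

(a) P = 408.3 W  (b) Q = 55.94 VAR  (c) S = 412.2 VA  (d) PF = 0.9907 (lagging)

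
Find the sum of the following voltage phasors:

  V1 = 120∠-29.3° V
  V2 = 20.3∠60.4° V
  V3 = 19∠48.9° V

Step 1 — Convert each phasor to rectangular form:
  V1 = 120·(cos(-29.3°) + j·sin(-29.3°)) = 104.6 - j58.73 V
  V2 = 20.3·(cos(60.4°) + j·sin(60.4°)) = 10.03 + j17.65 V
  V3 = 19·(cos(48.9°) + j·sin(48.9°)) = 12.49 + j14.32 V
Step 2 — Sum components: V_total = 127.2 - j26.76 V.
Step 3 — Convert to polar: |V_total| = 130 V, ∠V_total = -11.9°.

V_total = 130∠-11.9° V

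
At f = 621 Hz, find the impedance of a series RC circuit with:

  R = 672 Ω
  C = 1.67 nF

Step 1 — Angular frequency: ω = 2π·f = 2π·621 = 3902 rad/s.
Step 2 — Component impedances:
  R: Z = R = 672 Ω
  C: Z = 1/(jωC) = -j/(ω·C) = 0 - j1.535e+05 Ω
Step 3 — Series combination: Z_total = R + C = 672 - j1.535e+05 Ω = 1.535e+05∠-89.7° Ω.

Z = 672 - j1.535e+05 Ω = 1.535e+05∠-89.7° Ω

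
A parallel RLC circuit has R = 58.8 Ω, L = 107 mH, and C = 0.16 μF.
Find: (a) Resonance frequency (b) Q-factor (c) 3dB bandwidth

Step 1 — Resonance: ω₀ = 1/√(LC) = 1/√(0.107·1.6e-07) = 7643 rad/s.
Step 2 — f₀ = ω₀/(2π) = 1216 Hz.
Step 3 — Parallel Q: Q = R/(ω₀L) = 58.8/(7643·0.107) = 0.0719.
Step 4 — Bandwidth: Δω = ω₀/Q = 1.063e+05 rad/s; BW = Δω/(2π) = 1.692e+04 Hz.

(a) f₀ = 1216 Hz  (b) Q = 0.0719  (c) BW = 1.692e+04 Hz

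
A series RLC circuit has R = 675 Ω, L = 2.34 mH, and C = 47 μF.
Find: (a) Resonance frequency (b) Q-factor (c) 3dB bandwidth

Step 1 — Resonance: ω₀ = 1/√(LC) = 1/√(0.00234·4.7e-05) = 3015 rad/s.
Step 2 — f₀ = ω₀/(2π) = 479.9 Hz.
Step 3 — Series Q: Q = ω₀L/R = 3015·0.00234/675 = 0.01045.
Step 4 — Bandwidth: Δω = ω₀/Q = 2.885e+05 rad/s; BW = Δω/(2π) = 4.591e+04 Hz.

(a) f₀ = 479.9 Hz  (b) Q = 0.01045  (c) BW = 4.591e+04 Hz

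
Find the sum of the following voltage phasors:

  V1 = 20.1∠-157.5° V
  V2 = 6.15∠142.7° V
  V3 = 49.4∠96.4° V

Step 1 — Convert each phasor to rectangular form:
  V1 = 20.1·(cos(-157.5°) + j·sin(-157.5°)) = -18.57 - j7.692 V
  V2 = 6.15·(cos(142.7°) + j·sin(142.7°)) = -4.892 + j3.727 V
  V3 = 49.4·(cos(96.4°) + j·sin(96.4°)) = -5.507 + j49.09 V
Step 2 — Sum components: V_total = -28.97 + j45.13 V.
Step 3 — Convert to polar: |V_total| = 53.62 V, ∠V_total = 122.7°.

V_total = 53.62∠122.7° V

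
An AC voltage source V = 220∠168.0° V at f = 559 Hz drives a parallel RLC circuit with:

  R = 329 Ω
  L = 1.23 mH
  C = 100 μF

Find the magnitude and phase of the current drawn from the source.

Step 1 — Angular frequency: ω = 2π·f = 2π·559 = 3512 rad/s.
Step 2 — Component impedances:
  R: Z = R = 329 Ω
  L: Z = jωL = j·3512·0.00123 = 0 + j4.32 Ω
  C: Z = 1/(jωC) = -j/(ω·C) = 0 - j2.847 Ω
Step 3 — Parallel combination: 1/Z_total = 1/R + 1/L + 1/C; Z_total = 0.2118 - j8.345 Ω = 8.348∠-88.5° Ω.
Step 4 — Source phasor: V = 220∠168.0° V = -215.2 + j45.74 V.
Step 5 — Ohm's law: I = V / Z_total = (-215.2 + j45.74) / (0.2118 - j8.345) = -6.132 - j25.63 A.
Step 6 — Convert to polar: |I| = 26.35 A, ∠I = -103.5°.

I = 26.35∠-103.5° A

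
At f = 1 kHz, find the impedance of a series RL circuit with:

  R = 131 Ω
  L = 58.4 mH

Step 1 — Angular frequency: ω = 2π·f = 2π·1000 = 6283 rad/s.
Step 2 — Component impedances:
  R: Z = R = 131 Ω
  L: Z = jωL = j·6283·0.0584 = 0 + j366.9 Ω
Step 3 — Series combination: Z_total = R + L = 131 + j366.9 Ω = 389.6∠70.4° Ω.

Z = 131 + j366.9 Ω = 389.6∠70.4° Ω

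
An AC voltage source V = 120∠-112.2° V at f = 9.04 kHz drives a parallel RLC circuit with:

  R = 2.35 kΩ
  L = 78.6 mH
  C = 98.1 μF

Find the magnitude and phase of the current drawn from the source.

Step 1 — Angular frequency: ω = 2π·f = 2π·9040 = 5.68e+04 rad/s.
Step 2 — Component impedances:
  R: Z = R = 2350 Ω
  L: Z = jωL = j·5.68e+04·0.0786 = 0 + j4464 Ω
  C: Z = 1/(jωC) = -j/(ω·C) = 0 - j0.1795 Ω
Step 3 — Parallel combination: 1/Z_total = 1/R + 1/L + 1/C; Z_total = 1.371e-05 - j0.1795 Ω = 0.1795∠-90.0° Ω.
Step 4 — Source phasor: V = 120∠-112.2° V = -45.34 - j111.1 V.
Step 5 — Ohm's law: I = V / Z_total = (-45.34 - j111.1) / (1.371e-05 - j0.1795) = 619 - j252.7 A.
Step 6 — Convert to polar: |I| = 668.6 A, ∠I = -22.2°.

I = 668.6∠-22.2° A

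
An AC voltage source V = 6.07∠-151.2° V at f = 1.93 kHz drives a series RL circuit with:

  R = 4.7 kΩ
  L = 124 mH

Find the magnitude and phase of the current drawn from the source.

Step 1 — Angular frequency: ω = 2π·f = 2π·1930 = 1.213e+04 rad/s.
Step 2 — Component impedances:
  R: Z = R = 4700 Ω
  L: Z = jωL = j·1.213e+04·0.124 = 0 + j1504 Ω
Step 3 — Series combination: Z_total = R + L = 4700 + j1504 Ω = 4935∠17.7° Ω.
Step 4 — Source phasor: V = 6.07∠-151.2° V = -5.319 - j2.924 V.
Step 5 — Ohm's law: I = V / Z_total = (-5.319 - j2.924) / (4700 + j1504) = -0.001207 - j0.0002359 A.
Step 6 — Convert to polar: |I| = 0.00123 A, ∠I = -168.9°.

I = 0.00123∠-168.9° A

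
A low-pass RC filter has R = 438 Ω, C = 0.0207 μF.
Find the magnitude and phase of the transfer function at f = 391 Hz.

Step 1 — Angular frequency: ω = 2π·391 = 2457 rad/s.
Step 2 — Transfer function: H(jω) = 1/(1 + jωRC).
Step 3 — Denominator: 1 + jωRC = 1 + j·2457·438·2.07e-08 = 1 + j0.02227.
Step 4 — H = 0.9995 - j0.02226.
Step 5 — Magnitude: |H| = 0.9998 (-0.0 dB); phase: φ = -1.3°.

|H| = 0.9998 (-0.0 dB), φ = -1.3°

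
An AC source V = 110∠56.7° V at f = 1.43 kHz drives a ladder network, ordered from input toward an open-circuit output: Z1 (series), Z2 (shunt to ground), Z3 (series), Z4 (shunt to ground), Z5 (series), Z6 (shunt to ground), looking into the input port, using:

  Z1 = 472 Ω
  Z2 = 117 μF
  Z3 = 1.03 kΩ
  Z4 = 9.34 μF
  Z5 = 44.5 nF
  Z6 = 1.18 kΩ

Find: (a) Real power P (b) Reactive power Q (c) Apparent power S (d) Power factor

Step 1 — Angular frequency: ω = 2π·f = 2π·1430 = 8985 rad/s.
Step 2 — Component impedances:
  Z1: Z = R = 472 Ω
  Z2: Z = 1/(jωC) = -j/(ω·C) = 0 - j0.9513 Ω
  Z3: Z = R = 1030 Ω
  Z4: Z = 1/(jωC) = -j/(ω·C) = 0 - j11.92 Ω
  Z5: Z = 1/(jωC) = -j/(ω·C) = 0 - j2501 Ω
  Z6: Z = R = 1180 Ω
Step 3 — Ladder network (open output): work backward from the far end, alternating series and parallel combinations. Z_in = 472 - j0.9512 Ω = 472∠-0.1° Ω.
Step 4 — Source phasor: V = 110∠56.7° V = 60.39 + j91.94 V.
Step 5 — Current: I = V / Z = 0.1276 + j0.195 A = 0.233∠56.8° A.
Step 6 — Complex power: S = V·I* = 25.64 - j0.05166 VA.
Step 7 — Real power: P = Re(S) = 25.64 W.
Step 8 — Reactive power: Q = Im(S) = -0.05166 VAR.
Step 9 — Apparent power: |S| = 25.64 VA.
Step 10 — Power factor: PF = P/|S| = 1 (leading).

(a) P = 25.64 W  (b) Q = -0.05166 VAR  (c) S = 25.64 VA  (d) PF = 1 (leading)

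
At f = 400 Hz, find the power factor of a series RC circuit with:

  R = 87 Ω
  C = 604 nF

Step 1 — Angular frequency: ω = 2π·f = 2π·400 = 2513 rad/s.
Step 2 — Component impedances:
  R: Z = R = 87 Ω
  C: Z = 1/(jωC) = -j/(ω·C) = 0 - j658.8 Ω
Step 3 — Series combination: Z_total = R + C = 87 - j658.8 Ω = 664.5∠-82.5° Ω.
Step 4 — Power factor: PF = cos(φ) = Re(Z)/|Z| = 87/664.5 = 0.1309.
Step 5 — Type: Im(Z) = -658.8 ⇒ leading (phase φ = -82.5°).

PF = 0.1309 (leading, φ = -82.5°)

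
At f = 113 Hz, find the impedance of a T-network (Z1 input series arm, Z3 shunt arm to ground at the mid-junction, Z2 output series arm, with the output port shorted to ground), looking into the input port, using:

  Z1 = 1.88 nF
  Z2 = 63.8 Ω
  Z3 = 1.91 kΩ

Step 1 — Angular frequency: ω = 2π·f = 2π·113 = 710 rad/s.
Step 2 — Component impedances:
  Z1: Z = 1/(jωC) = -j/(ω·C) = 0 - j7.492e+05 Ω
  Z2: Z = R = 63.8 Ω
  Z3: Z = R = 1910 Ω
Step 3 — With the output port shorted to ground, the output series arm Z2 runs from the junction to ground; the shunt arm Z3 also runs from the junction to ground. They appear in parallel: Z3 || Z2 = 61.74 Ω.
Step 4 — Series with input arm Z1: Z_in = Z1 + (Z3 || Z2) = 61.74 - j7.492e+05 Ω = 7.492e+05∠-90.0° Ω.

Z = 61.74 - j7.492e+05 Ω = 7.492e+05∠-90.0° Ω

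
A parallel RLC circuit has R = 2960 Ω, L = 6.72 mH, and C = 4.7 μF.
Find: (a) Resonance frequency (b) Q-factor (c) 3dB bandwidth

Step 1 — Resonance: ω₀ = 1/√(LC) = 1/√(0.00672·4.7e-06) = 5627 rad/s.
Step 2 — f₀ = ω₀/(2π) = 895.5 Hz.
Step 3 — Parallel Q: Q = R/(ω₀L) = 2960/(5627·0.00672) = 78.28.
Step 4 — Bandwidth: Δω = ω₀/Q = 71.88 rad/s; BW = Δω/(2π) = 11.44 Hz.

(a) f₀ = 895.5 Hz  (b) Q = 78.28  (c) BW = 11.44 Hz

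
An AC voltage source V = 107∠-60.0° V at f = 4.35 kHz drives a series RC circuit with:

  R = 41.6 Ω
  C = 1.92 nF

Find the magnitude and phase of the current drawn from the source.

Step 1 — Angular frequency: ω = 2π·f = 2π·4350 = 2.733e+04 rad/s.
Step 2 — Component impedances:
  R: Z = R = 41.6 Ω
  C: Z = 1/(jωC) = -j/(ω·C) = 0 - j1.906e+04 Ω
Step 3 — Series combination: Z_total = R + C = 41.6 - j1.906e+04 Ω = 1.906e+04∠-89.9° Ω.
Step 4 — Source phasor: V = 107∠-60.0° V = 53.5 - j92.66 V.
Step 5 — Ohm's law: I = V / Z_total = (53.5 - j92.66) / (41.6 - j1.906e+04) = 0.004869 + j0.002797 A.
Step 6 — Convert to polar: |I| = 0.005615 A, ∠I = 29.9°.

I = 0.005615∠29.9° A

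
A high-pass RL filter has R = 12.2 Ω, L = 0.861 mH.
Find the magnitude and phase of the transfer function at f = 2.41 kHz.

Step 1 — Angular frequency: ω = 2π·2410 = 1.514e+04 rad/s.
Step 2 — Transfer function: H(jω) = jωL/(R + jωL).
Step 3 — Numerator jωL = j·13.04; denominator R + jωL = 12.2 + j13.04.
Step 4 — H = 0.5332 + j0.4989.
Step 5 — Magnitude: |H| = 0.7302 (-2.7 dB); phase: φ = 43.1°.

|H| = 0.7302 (-2.7 dB), φ = 43.1°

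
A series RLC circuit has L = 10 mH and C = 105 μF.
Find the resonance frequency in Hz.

Step 1 — Resonance condition Im(Z)=0 gives ω₀ = 1/√(LC).
Step 2 — ω₀ = 1/√(0.01·0.000105) = 975.9 rad/s.
Step 3 — f₀ = ω₀/(2π) = 155.3 Hz.

f₀ = 155.3 Hz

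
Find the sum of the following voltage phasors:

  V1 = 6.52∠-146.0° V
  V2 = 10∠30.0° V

Step 1 — Convert each phasor to rectangular form:
  V1 = 6.52·(cos(-146.0°) + j·sin(-146.0°)) = -5.405 - j3.646 V
  V2 = 10·(cos(30.0°) + j·sin(30.0°)) = 8.66 + j5 V
Step 2 — Sum components: V_total = 3.255 + j1.354 V.
Step 3 — Convert to polar: |V_total| = 3.525 V, ∠V_total = 22.6°.

V_total = 3.525∠22.6° V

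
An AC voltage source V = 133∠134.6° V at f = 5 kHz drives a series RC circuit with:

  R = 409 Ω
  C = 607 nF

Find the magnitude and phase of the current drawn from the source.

Step 1 — Angular frequency: ω = 2π·f = 2π·5000 = 3.142e+04 rad/s.
Step 2 — Component impedances:
  R: Z = R = 409 Ω
  C: Z = 1/(jωC) = -j/(ω·C) = 0 - j52.44 Ω
Step 3 — Series combination: Z_total = R + C = 409 - j52.44 Ω = 412.3∠-7.3° Ω.
Step 4 — Source phasor: V = 133∠134.6° V = -93.39 + j94.7 V.
Step 5 — Ohm's law: I = V / Z_total = (-93.39 + j94.7) / (409 - j52.44) = -0.2538 + j0.199 A.
Step 6 — Convert to polar: |I| = 0.3225 A, ∠I = 141.9°.

I = 0.3225∠141.9° A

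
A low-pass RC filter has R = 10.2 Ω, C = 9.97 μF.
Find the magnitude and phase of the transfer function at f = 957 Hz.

Step 1 — Angular frequency: ω = 2π·957 = 6013 rad/s.
Step 2 — Transfer function: H(jω) = 1/(1 + jωRC).
Step 3 — Denominator: 1 + jωRC = 1 + j·6013·10.2·9.97e-06 = 1 + j0.6115.
Step 4 — H = 0.7278 - j0.4451.
Step 5 — Magnitude: |H| = 0.8531 (-1.4 dB); phase: φ = -31.4°.

|H| = 0.8531 (-1.4 dB), φ = -31.4°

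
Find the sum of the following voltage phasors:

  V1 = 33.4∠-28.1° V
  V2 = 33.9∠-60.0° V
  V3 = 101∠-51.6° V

Step 1 — Convert each phasor to rectangular form:
  V1 = 33.4·(cos(-28.1°) + j·sin(-28.1°)) = 29.46 - j15.73 V
  V2 = 33.9·(cos(-60.0°) + j·sin(-60.0°)) = 16.95 - j29.36 V
  V3 = 101·(cos(-51.6°) + j·sin(-51.6°)) = 62.74 - j79.15 V
Step 2 — Sum components: V_total = 109.1 - j124.2 V.
Step 3 — Convert to polar: |V_total| = 165.4 V, ∠V_total = -48.7°.

V_total = 165.4∠-48.7° V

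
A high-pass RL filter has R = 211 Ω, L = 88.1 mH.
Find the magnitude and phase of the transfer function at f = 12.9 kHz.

Step 1 — Angular frequency: ω = 2π·1.29e+04 = 8.105e+04 rad/s.
Step 2 — Transfer function: H(jω) = jωL/(R + jωL).
Step 3 — Numerator jωL = j·7141; denominator R + jωL = 211 + j7141.
Step 4 — H = 0.9991 + j0.02952.
Step 5 — Magnitude: |H| = 0.9996 (-0.0 dB); phase: φ = 1.7°.

|H| = 0.9996 (-0.0 dB), φ = 1.7°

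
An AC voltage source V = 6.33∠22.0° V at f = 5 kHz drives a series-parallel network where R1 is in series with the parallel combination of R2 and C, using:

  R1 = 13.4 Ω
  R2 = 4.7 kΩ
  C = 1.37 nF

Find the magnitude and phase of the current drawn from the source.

Step 1 — Angular frequency: ω = 2π·f = 2π·5000 = 3.142e+04 rad/s.
Step 2 — Component impedances:
  R1: Z = R = 13.4 Ω
  R2: Z = R = 4700 Ω
  C: Z = 1/(jωC) = -j/(ω·C) = 0 - j2.323e+04 Ω
Step 3 — Parallel branch: R2 || C = 1/(1/R2 + 1/C) = 4515 - j913.4 Ω.
Step 4 — Series with R1: Z_total = R1 + (R2 || C) = 4529 - j913.4 Ω = 4620∠-11.4° Ω.
Step 5 — Source phasor: V = 6.33∠22.0° V = 5.869 + j2.371 V.
Step 6 — Ohm's law: I = V / Z_total = (5.869 + j2.371) / (4529 - j913.4) = 0.001144 + j0.0007543 A.
Step 7 — Convert to polar: |I| = 0.00137 A, ∠I = 33.4°.

I = 0.00137∠33.4° A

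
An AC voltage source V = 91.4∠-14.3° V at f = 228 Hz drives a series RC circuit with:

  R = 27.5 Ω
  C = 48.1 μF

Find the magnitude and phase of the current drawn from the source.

Step 1 — Angular frequency: ω = 2π·f = 2π·228 = 1433 rad/s.
Step 2 — Component impedances:
  R: Z = R = 27.5 Ω
  C: Z = 1/(jωC) = -j/(ω·C) = 0 - j14.51 Ω
Step 3 — Series combination: Z_total = R + C = 27.5 - j14.51 Ω = 31.09∠-27.8° Ω.
Step 4 — Source phasor: V = 91.4∠-14.3° V = 88.57 - j22.58 V.
Step 5 — Ohm's law: I = V / Z_total = (88.57 - j22.58) / (27.5 - j14.51) = 2.858 + j0.6873 A.
Step 6 — Convert to polar: |I| = 2.939 A, ∠I = 13.5°.

I = 2.939∠13.5° A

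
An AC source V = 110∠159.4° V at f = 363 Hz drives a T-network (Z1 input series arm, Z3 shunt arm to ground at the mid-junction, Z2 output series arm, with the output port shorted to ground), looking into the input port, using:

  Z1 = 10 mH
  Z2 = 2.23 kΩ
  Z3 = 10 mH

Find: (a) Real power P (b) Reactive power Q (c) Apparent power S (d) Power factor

Step 1 — Angular frequency: ω = 2π·f = 2π·363 = 2281 rad/s.
Step 2 — Component impedances:
  Z1: Z = jωL = j·2281·0.01 = 0 + j22.81 Ω
  Z2: Z = R = 2230 Ω
  Z3: Z = jωL = j·2281·0.01 = 0 + j22.81 Ω
Step 3 — With the output port shorted to ground, the output series arm Z2 runs from the junction to ground; the shunt arm Z3 also runs from the junction to ground. They appear in parallel: Z3 || Z2 = 0.2333 + j22.81 Ω.
Step 4 — Series with input arm Z1: Z_in = Z1 + (Z3 || Z2) = 0.2333 + j45.61 Ω = 45.61∠89.7° Ω.
Step 5 — Source phasor: V = 110∠159.4° V = -103 + j38.7 V.
Step 6 — Current: I = V / Z = 0.8369 + j2.262 A = 2.412∠69.7° A.
Step 7 — Complex power: S = V·I* = 1.356 + j265.3 VA.
Step 8 — Real power: P = Re(S) = 1.356 W.
Step 9 — Reactive power: Q = Im(S) = 265.3 VAR.
Step 10 — Apparent power: |S| = 265.3 VA.
Step 11 — Power factor: PF = P/|S| = 0.005114 (lagging).

(a) P = 1.356 W  (b) Q = 265.3 VAR  (c) S = 265.3 VA  (d) PF = 0.005114 (lagging)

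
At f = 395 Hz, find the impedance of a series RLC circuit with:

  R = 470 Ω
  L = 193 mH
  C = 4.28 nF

Step 1 — Angular frequency: ω = 2π·f = 2π·395 = 2482 rad/s.
Step 2 — Component impedances:
  R: Z = R = 470 Ω
  L: Z = jωL = j·2482·0.193 = 0 + j479 Ω
  C: Z = 1/(jωC) = -j/(ω·C) = 0 - j9.414e+04 Ω
Step 3 — Series combination: Z_total = R + L + C = 470 - j9.366e+04 Ω = 9.366e+04∠-89.7° Ω.

Z = 470 - j9.366e+04 Ω = 9.366e+04∠-89.7° Ω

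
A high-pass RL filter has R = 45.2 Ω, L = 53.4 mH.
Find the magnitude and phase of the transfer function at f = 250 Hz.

Step 1 — Angular frequency: ω = 2π·250 = 1571 rad/s.
Step 2 — Transfer function: H(jω) = jωL/(R + jωL).
Step 3 — Numerator jωL = j·83.88; denominator R + jωL = 45.2 + j83.88.
Step 4 — H = 0.775 + j0.4176.
Step 5 — Magnitude: |H| = 0.8803 (-1.1 dB); phase: φ = 28.3°.

|H| = 0.8803 (-1.1 dB), φ = 28.3°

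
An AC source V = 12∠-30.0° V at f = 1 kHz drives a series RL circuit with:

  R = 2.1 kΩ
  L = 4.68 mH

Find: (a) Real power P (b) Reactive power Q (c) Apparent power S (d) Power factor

Step 1 — Angular frequency: ω = 2π·f = 2π·1000 = 6283 rad/s.
Step 2 — Component impedances:
  R: Z = R = 2100 Ω
  L: Z = jωL = j·6283·0.00468 = 0 + j29.41 Ω
Step 3 — Series combination: Z_total = R + L = 2100 + j29.41 Ω = 2100∠0.8° Ω.
Step 4 — Source phasor: V = 12∠-30.0° V = 10.39 - j6 V.
Step 5 — Current: I = V / Z = 0.004908 - j0.002926 A = 0.005714∠-30.8° A.
Step 6 — Complex power: S = V·I* = 0.06856 + j0.00096 VA.
Step 7 — Real power: P = Re(S) = 0.06856 W.
Step 8 — Reactive power: Q = Im(S) = 0.00096 VAR.
Step 9 — Apparent power: |S| = 0.06856 VA.
Step 10 — Power factor: PF = P/|S| = 0.9999 (lagging).

(a) P = 0.06856 W  (b) Q = 0.00096 VAR  (c) S = 0.06856 VA  (d) PF = 0.9999 (lagging)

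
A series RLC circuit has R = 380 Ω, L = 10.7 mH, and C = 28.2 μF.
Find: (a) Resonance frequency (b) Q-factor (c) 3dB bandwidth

Step 1 — Resonance: ω₀ = 1/√(LC) = 1/√(0.0107·2.82e-05) = 1820 rad/s.
Step 2 — f₀ = ω₀/(2π) = 289.7 Hz.
Step 3 — Series Q: Q = ω₀L/R = 1820·0.0107/380 = 0.05126.
Step 4 — Bandwidth: Δω = ω₀/Q = 3.551e+04 rad/s; BW = Δω/(2π) = 5652 Hz.

(a) f₀ = 289.7 Hz  (b) Q = 0.05126  (c) BW = 5652 Hz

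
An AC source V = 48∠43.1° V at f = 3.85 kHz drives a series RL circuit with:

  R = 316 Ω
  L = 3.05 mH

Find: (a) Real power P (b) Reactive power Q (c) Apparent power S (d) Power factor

Step 1 — Angular frequency: ω = 2π·f = 2π·3850 = 2.419e+04 rad/s.
Step 2 — Component impedances:
  R: Z = R = 316 Ω
  L: Z = jωL = j·2.419e+04·0.00305 = 0 + j73.78 Ω
Step 3 — Series combination: Z_total = R + L = 316 + j73.78 Ω = 324.5∠13.1° Ω.
Step 4 — Source phasor: V = 48∠43.1° V = 35.05 + j32.8 V.
Step 5 — Current: I = V / Z = 0.1282 + j0.07387 A = 0.1479∠30.0° A.
Step 6 — Complex power: S = V·I* = 6.914 + j1.614 VA.
Step 7 — Real power: P = Re(S) = 6.914 W.
Step 8 — Reactive power: Q = Im(S) = 1.614 VAR.
Step 9 — Apparent power: |S| = 7.1 VA.
Step 10 — Power factor: PF = P/|S| = 0.9738 (lagging).

(a) P = 6.914 W  (b) Q = 1.614 VAR  (c) S = 7.1 VA  (d) PF = 0.9738 (lagging)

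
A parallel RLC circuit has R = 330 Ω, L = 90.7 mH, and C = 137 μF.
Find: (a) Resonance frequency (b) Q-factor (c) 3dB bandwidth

Step 1 — Resonance: ω₀ = 1/√(LC) = 1/√(0.0907·0.000137) = 283.7 rad/s.
Step 2 — f₀ = ω₀/(2π) = 45.15 Hz.
Step 3 — Parallel Q: Q = R/(ω₀L) = 330/(283.7·0.0907) = 12.83.
Step 4 — Bandwidth: Δω = ω₀/Q = 22.12 rad/s; BW = Δω/(2π) = 3.52 Hz.

(a) f₀ = 45.15 Hz  (b) Q = 12.83  (c) BW = 3.52 Hz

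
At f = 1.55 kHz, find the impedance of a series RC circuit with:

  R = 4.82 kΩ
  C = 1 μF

Step 1 — Angular frequency: ω = 2π·f = 2π·1550 = 9739 rad/s.
Step 2 — Component impedances:
  R: Z = R = 4820 Ω
  C: Z = 1/(jωC) = -j/(ω·C) = 0 - j102.7 Ω
Step 3 — Series combination: Z_total = R + C = 4820 - j102.7 Ω = 4821∠-1.2° Ω.

Z = 4820 - j102.7 Ω = 4821∠-1.2° Ω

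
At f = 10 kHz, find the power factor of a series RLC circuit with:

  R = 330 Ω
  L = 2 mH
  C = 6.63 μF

Step 1 — Angular frequency: ω = 2π·f = 2π·1e+04 = 6.283e+04 rad/s.
Step 2 — Component impedances:
  R: Z = R = 330 Ω
  L: Z = jωL = j·6.283e+04·0.002 = 0 + j125.7 Ω
  C: Z = 1/(jωC) = -j/(ω·C) = 0 - j2.401 Ω
Step 3 — Series combination: Z_total = R + L + C = 330 + j123.3 Ω = 352.3∠20.5° Ω.
Step 4 — Power factor: PF = cos(φ) = Re(Z)/|Z| = 330/352.27 = 0.9368.
Step 5 — Type: Im(Z) = 123.3 ⇒ lagging (phase φ = 20.5°).

PF = 0.9368 (lagging, φ = 20.5°)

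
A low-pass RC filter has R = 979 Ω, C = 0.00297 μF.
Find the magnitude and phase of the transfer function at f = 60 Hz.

Step 1 — Angular frequency: ω = 2π·60 = 377 rad/s.
Step 2 — Transfer function: H(jω) = 1/(1 + jωRC).
Step 3 — Denominator: 1 + jωRC = 1 + j·377·979·2.97e-09 = 1 + j0.001096.
Step 4 — H = 1 - j0.001096.
Step 5 — Magnitude: |H| = 1 (-0.0 dB); phase: φ = -0.1°.

|H| = 1 (-0.0 dB), φ = -0.1°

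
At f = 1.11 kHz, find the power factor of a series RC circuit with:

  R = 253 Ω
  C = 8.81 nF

Step 1 — Angular frequency: ω = 2π·f = 2π·1110 = 6974 rad/s.
Step 2 — Component impedances:
  R: Z = R = 253 Ω
  C: Z = 1/(jωC) = -j/(ω·C) = 0 - j1.628e+04 Ω
Step 3 — Series combination: Z_total = R + C = 253 - j1.628e+04 Ω = 1.628e+04∠-89.1° Ω.
Step 4 — Power factor: PF = cos(φ) = Re(Z)/|Z| = 253/1.628e+04 = 0.01554.
Step 5 — Type: Im(Z) = -1.628e+04 ⇒ leading (phase φ = -89.1°).

PF = 0.01554 (leading, φ = -89.1°)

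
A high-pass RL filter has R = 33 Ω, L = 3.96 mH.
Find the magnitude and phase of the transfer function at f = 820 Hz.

Step 1 — Angular frequency: ω = 2π·820 = 5152 rad/s.
Step 2 — Transfer function: H(jω) = jωL/(R + jωL).
Step 3 — Numerator jωL = j·20.4; denominator R + jωL = 33 + j20.4.
Step 4 — H = 0.2765 + j0.4473.
Step 5 — Magnitude: |H| = 0.5259 (-5.6 dB); phase: φ = 58.3°.

|H| = 0.5259 (-5.6 dB), φ = 58.3°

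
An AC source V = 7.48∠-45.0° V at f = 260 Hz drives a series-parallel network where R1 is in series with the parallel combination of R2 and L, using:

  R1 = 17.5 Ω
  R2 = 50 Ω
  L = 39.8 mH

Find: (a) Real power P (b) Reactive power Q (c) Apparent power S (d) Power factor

Step 1 — Angular frequency: ω = 2π·f = 2π·260 = 1634 rad/s.
Step 2 — Component impedances:
  R1: Z = R = 17.5 Ω
  R2: Z = R = 50 Ω
  L: Z = jωL = j·1634·0.0398 = 0 + j65.02 Ω
Step 3 — Parallel branch: R2 || L = 1/(1/R2 + 1/L) = 31.42 + j24.16 Ω.
Step 4 — Series with R1: Z_total = R1 + (R2 || L) = 48.92 + j24.16 Ω = 54.56∠26.3° Ω.
Step 5 — Source phasor: V = 7.48∠-45.0° V = 5.289 - j5.289 V.
Step 6 — Current: I = V / Z = 0.04399 - j0.1298 A = 0.1371∠-71.3° A.
Step 7 — Complex power: S = V·I* = 0.9194 + j0.4541 VA.
Step 8 — Real power: P = Re(S) = 0.9194 W.
Step 9 — Reactive power: Q = Im(S) = 0.4541 VAR.
Step 10 — Apparent power: |S| = 1.025 VA.
Step 11 — Power factor: PF = P/|S| = 0.8966 (lagging).

(a) P = 0.9194 W  (b) Q = 0.4541 VAR  (c) S = 1.025 VA  (d) PF = 0.8966 (lagging)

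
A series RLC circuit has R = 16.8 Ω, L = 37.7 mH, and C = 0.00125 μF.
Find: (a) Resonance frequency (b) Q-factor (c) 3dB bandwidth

Step 1 — Resonance: ω₀ = 1/√(LC) = 1/√(0.0377·1.25e-09) = 1.457e+05 rad/s.
Step 2 — f₀ = ω₀/(2π) = 2.318e+04 Hz.
Step 3 — Series Q: Q = ω₀L/R = 1.457e+05·0.0377/16.8 = 326.9.
Step 4 — Bandwidth: Δω = ω₀/Q = 445.6 rad/s; BW = Δω/(2π) = 70.92 Hz.

(a) f₀ = 2.318e+04 Hz  (b) Q = 326.9  (c) BW = 70.92 Hz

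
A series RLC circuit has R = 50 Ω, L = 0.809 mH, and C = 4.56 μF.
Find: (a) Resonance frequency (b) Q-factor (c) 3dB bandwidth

Step 1 — Resonance: ω₀ = 1/√(LC) = 1/√(0.000809·4.56e-06) = 1.646e+04 rad/s.
Step 2 — f₀ = ω₀/(2π) = 2620 Hz.
Step 3 — Series Q: Q = ω₀L/R = 1.646e+04·0.000809/50 = 0.2664.
Step 4 — Bandwidth: Δω = ω₀/Q = 6.18e+04 rad/s; BW = Δω/(2π) = 9837 Hz.

(a) f₀ = 2620 Hz  (b) Q = 0.2664  (c) BW = 9837 Hz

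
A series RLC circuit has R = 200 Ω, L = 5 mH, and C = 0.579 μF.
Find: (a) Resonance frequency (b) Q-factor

Step 1 — Resonance condition Im(Z)=0 gives ω₀ = 1/√(LC).
Step 2 — ω₀ = 1/√(0.005·5.79e-07) = 1.859e+04 rad/s.
Step 3 — f₀ = ω₀/(2π) = 2958 Hz.
Step 4 — Series Q: Q = ω₀L/R = 1.859e+04·0.005/200 = 0.4646.

(a) f₀ = 2958 Hz  (b) Q = 0.4646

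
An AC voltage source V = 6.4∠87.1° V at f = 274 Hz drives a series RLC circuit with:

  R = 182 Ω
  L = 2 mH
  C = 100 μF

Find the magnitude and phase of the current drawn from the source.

Step 1 — Angular frequency: ω = 2π·f = 2π·274 = 1722 rad/s.
Step 2 — Component impedances:
  R: Z = R = 182 Ω
  L: Z = jωL = j·1722·0.002 = 0 + j3.443 Ω
  C: Z = 1/(jωC) = -j/(ω·C) = 0 - j5.809 Ω
Step 3 — Series combination: Z_total = R + L + C = 182 - j2.365 Ω = 182∠-0.7° Ω.
Step 4 — Source phasor: V = 6.4∠87.1° V = 0.3238 + j6.392 V.
Step 5 — Ohm's law: I = V / Z_total = (0.3238 + j6.392) / (182 - j2.365) = 0.001322 + j0.03514 A.
Step 6 — Convert to polar: |I| = 0.03516 A, ∠I = 87.8°.

I = 0.03516∠87.8° A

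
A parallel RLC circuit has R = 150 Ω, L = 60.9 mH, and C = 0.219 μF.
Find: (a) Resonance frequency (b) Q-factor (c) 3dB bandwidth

Step 1 — Resonance: ω₀ = 1/√(LC) = 1/√(0.0609·2.19e-07) = 8659 rad/s.
Step 2 — f₀ = ω₀/(2π) = 1378 Hz.
Step 3 — Parallel Q: Q = R/(ω₀L) = 150/(8659·0.0609) = 0.2844.
Step 4 — Bandwidth: Δω = ω₀/Q = 3.044e+04 rad/s; BW = Δω/(2π) = 4845 Hz.

(a) f₀ = 1378 Hz  (b) Q = 0.2844  (c) BW = 4845 Hz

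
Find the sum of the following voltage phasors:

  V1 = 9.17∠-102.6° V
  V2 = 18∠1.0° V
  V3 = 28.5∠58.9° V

Step 1 — Convert each phasor to rectangular form:
  V1 = 9.17·(cos(-102.6°) + j·sin(-102.6°)) = -2 - j8.949 V
  V2 = 18·(cos(1.0°) + j·sin(1.0°)) = 18 + j0.3141 V
  V3 = 28.5·(cos(58.9°) + j·sin(58.9°)) = 14.72 + j24.4 V
Step 2 — Sum components: V_total = 30.72 + j15.77 V.
Step 3 — Convert to polar: |V_total| = 34.53 V, ∠V_total = 27.2°.

V_total = 34.53∠27.2° V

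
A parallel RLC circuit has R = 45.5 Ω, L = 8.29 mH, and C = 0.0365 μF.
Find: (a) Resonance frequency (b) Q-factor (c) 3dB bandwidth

Step 1 — Resonance: ω₀ = 1/√(LC) = 1/√(0.00829·3.65e-08) = 5.749e+04 rad/s.
Step 2 — f₀ = ω₀/(2π) = 9149 Hz.
Step 3 — Parallel Q: Q = R/(ω₀L) = 45.5/(5.749e+04·0.00829) = 0.09547.
Step 4 — Bandwidth: Δω = ω₀/Q = 6.021e+05 rad/s; BW = Δω/(2π) = 9.583e+04 Hz.

(a) f₀ = 9149 Hz  (b) Q = 0.09547  (c) BW = 9.583e+04 Hz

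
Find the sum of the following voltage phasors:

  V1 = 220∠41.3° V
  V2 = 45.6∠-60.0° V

Step 1 — Convert each phasor to rectangular form:
  V1 = 220·(cos(41.3°) + j·sin(41.3°)) = 165.3 + j145.2 V
  V2 = 45.6·(cos(-60.0°) + j·sin(-60.0°)) = 22.8 - j39.49 V
Step 2 — Sum components: V_total = 188.1 + j105.7 V.
Step 3 — Convert to polar: |V_total| = 215.7 V, ∠V_total = 29.3°.

V_total = 215.7∠29.3° V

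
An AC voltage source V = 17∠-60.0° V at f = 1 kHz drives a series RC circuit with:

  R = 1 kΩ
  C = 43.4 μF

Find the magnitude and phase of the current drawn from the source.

Step 1 — Angular frequency: ω = 2π·f = 2π·1000 = 6283 rad/s.
Step 2 — Component impedances:
  R: Z = R = 1000 Ω
  C: Z = 1/(jωC) = -j/(ω·C) = 0 - j3.667 Ω
Step 3 — Series combination: Z_total = R + C = 1000 - j3.667 Ω = 1000∠-0.2° Ω.
Step 4 — Source phasor: V = 17∠-60.0° V = 8.5 - j14.72 V.
Step 5 — Ohm's law: I = V / Z_total = (8.5 - j14.72) / (1000 - j3.667) = 0.008554 - j0.01469 A.
Step 6 — Convert to polar: |I| = 0.017 A, ∠I = -59.8°.

I = 0.017∠-59.8° A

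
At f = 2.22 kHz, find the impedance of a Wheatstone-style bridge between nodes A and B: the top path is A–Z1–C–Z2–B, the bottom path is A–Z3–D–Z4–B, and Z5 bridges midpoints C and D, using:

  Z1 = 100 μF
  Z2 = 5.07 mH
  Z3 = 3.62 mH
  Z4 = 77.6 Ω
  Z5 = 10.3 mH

Step 1 — Angular frequency: ω = 2π·f = 2π·2220 = 1.395e+04 rad/s.
Step 2 — Component impedances:
  Z1: Z = 1/(jωC) = -j/(ω·C) = 0 - j0.7169 Ω
  Z2: Z = jωL = j·1.395e+04·0.00507 = 0 + j70.72 Ω
  Z3: Z = jωL = j·1.395e+04·0.00362 = 0 + j50.49 Ω
  Z4: Z = R = 77.6 Ω
  Z5: Z = jωL = j·1.395e+04·0.0103 = 0 + j143.7 Ω
Step 3 — Bridge requires nodal analysis (the Z5 bridge couples midpoints C and D, so the two paths cannot be reduced to a simple series/parallel combination). Setting node B to ground and injecting 1 A at node A, the 3-node admittance system at A, C, D solves to V_A = Z_AB = 21.7 + j39.89 Ω = 45.41∠61.5° Ω.

Z = 21.7 + j39.89 Ω = 45.41∠61.5° Ω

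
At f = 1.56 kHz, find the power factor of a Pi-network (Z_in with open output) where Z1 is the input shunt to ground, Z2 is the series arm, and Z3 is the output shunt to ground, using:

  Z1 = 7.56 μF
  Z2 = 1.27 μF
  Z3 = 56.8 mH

Step 1 — Angular frequency: ω = 2π·f = 2π·1560 = 9802 rad/s.
Step 2 — Component impedances:
  Z1: Z = 1/(jωC) = -j/(ω·C) = 0 - j13.5 Ω
  Z2: Z = 1/(jωC) = -j/(ω·C) = 0 - j80.33 Ω
  Z3: Z = jωL = j·9802·0.0568 = 0 + j556.7 Ω
Step 3 — With open output, the series arm Z2 and the output shunt Z3 appear in series to ground: Z2 + Z3 = 0 + j476.4 Ω.
Step 4 — Parallel with input shunt Z1: Z_in = Z1 || (Z2 + Z3) = 0 - j13.89 Ω = 13.89∠-90.0° Ω.
Step 5 — Power factor: PF = cos(φ) = Re(Z)/|Z| = 0/13.89 = 0.
Step 6 — Type: Im(Z) = -13.89 ⇒ leading (phase φ = -90.0°).

PF = 0 (leading, φ = -90.0°)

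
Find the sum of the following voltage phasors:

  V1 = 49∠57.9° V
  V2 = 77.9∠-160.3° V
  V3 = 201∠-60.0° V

Step 1 — Convert each phasor to rectangular form:
  V1 = 49·(cos(57.9°) + j·sin(57.9°)) = 26.04 + j41.51 V
  V2 = 77.9·(cos(-160.3°) + j·sin(-160.3°)) = -73.34 - j26.26 V
  V3 = 201·(cos(-60.0°) + j·sin(-60.0°)) = 100.5 - j174.1 V
Step 2 — Sum components: V_total = 53.2 - j158.8 V.
Step 3 — Convert to polar: |V_total| = 167.5 V, ∠V_total = -71.5°.

V_total = 167.5∠-71.5° V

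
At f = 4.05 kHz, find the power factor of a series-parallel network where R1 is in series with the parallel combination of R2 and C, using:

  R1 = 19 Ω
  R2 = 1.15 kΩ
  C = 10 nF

Step 1 — Angular frequency: ω = 2π·f = 2π·4050 = 2.545e+04 rad/s.
Step 2 — Component impedances:
  R1: Z = R = 19 Ω
  R2: Z = R = 1150 Ω
  C: Z = 1/(jωC) = -j/(ω·C) = 0 - j3930 Ω
Step 3 — Parallel branch: R2 || C = 1/(1/R2 + 1/C) = 1059 - j310 Ω.
Step 4 — Series with R1: Z_total = R1 + (R2 || C) = 1078 - j310 Ω = 1122∠-16.0° Ω.
Step 5 — Power factor: PF = cos(φ) = Re(Z)/|Z| = 1078.3/1122 = 0.9611.
Step 6 — Type: Im(Z) = -310 ⇒ leading (phase φ = -16.0°).

PF = 0.9611 (leading, φ = -16.0°)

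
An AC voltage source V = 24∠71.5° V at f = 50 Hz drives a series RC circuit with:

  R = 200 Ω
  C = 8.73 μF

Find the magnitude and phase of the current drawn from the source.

Step 1 — Angular frequency: ω = 2π·f = 2π·50 = 314.2 rad/s.
Step 2 — Component impedances:
  R: Z = R = 200 Ω
  C: Z = 1/(jωC) = -j/(ω·C) = 0 - j364.6 Ω
Step 3 — Series combination: Z_total = R + C = 200 - j364.6 Ω = 415.9∠-61.3° Ω.
Step 4 — Source phasor: V = 24∠71.5° V = 7.615 + j22.76 V.
Step 5 — Ohm's law: I = V / Z_total = (7.615 + j22.76) / (200 - j364.6) = -0.03918 + j0.04238 A.
Step 6 — Convert to polar: |I| = 0.05771 A, ∠I = 132.8°.

I = 0.05771∠132.8° A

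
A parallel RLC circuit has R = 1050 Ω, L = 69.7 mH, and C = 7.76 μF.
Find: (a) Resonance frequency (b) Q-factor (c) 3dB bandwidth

Step 1 — Resonance: ω₀ = 1/√(LC) = 1/√(0.0697·7.76e-06) = 1360 rad/s.
Step 2 — f₀ = ω₀/(2π) = 216.4 Hz.
Step 3 — Parallel Q: Q = R/(ω₀L) = 1050/(1360·0.0697) = 11.08.
Step 4 — Bandwidth: Δω = ω₀/Q = 122.7 rad/s; BW = Δω/(2π) = 19.53 Hz.

(a) f₀ = 216.4 Hz  (b) Q = 11.08  (c) BW = 19.53 Hz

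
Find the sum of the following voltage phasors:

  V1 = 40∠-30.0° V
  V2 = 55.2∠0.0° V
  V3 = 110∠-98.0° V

Step 1 — Convert each phasor to rectangular form:
  V1 = 40·(cos(-30.0°) + j·sin(-30.0°)) = 34.64 - j20 V
  V2 = 55.2·(cos(0.0°) + j·sin(0.0°)) = 55.2 V
  V3 = 110·(cos(-98.0°) + j·sin(-98.0°)) = -15.31 - j108.9 V
Step 2 — Sum components: V_total = 74.53 - j128.9 V.
Step 3 — Convert to polar: |V_total| = 148.9 V, ∠V_total = -60.0°.

V_total = 148.9∠-60.0° V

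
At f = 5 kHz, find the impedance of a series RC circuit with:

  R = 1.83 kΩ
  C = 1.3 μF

Step 1 — Angular frequency: ω = 2π·f = 2π·5000 = 3.142e+04 rad/s.
Step 2 — Component impedances:
  R: Z = R = 1830 Ω
  C: Z = 1/(jωC) = -j/(ω·C) = 0 - j24.49 Ω
Step 3 — Series combination: Z_total = R + C = 1830 - j24.49 Ω = 1830∠-0.8° Ω.

Z = 1830 - j24.49 Ω = 1830∠-0.8° Ω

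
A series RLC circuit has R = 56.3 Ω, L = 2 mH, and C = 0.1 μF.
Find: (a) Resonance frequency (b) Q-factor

Step 1 — Resonance condition Im(Z)=0 gives ω₀ = 1/√(LC).
Step 2 — ω₀ = 1/√(0.002·1e-07) = 7.071e+04 rad/s.
Step 3 — f₀ = ω₀/(2π) = 1.125e+04 Hz.
Step 4 — Series Q: Q = ω₀L/R = 7.071e+04·0.002/56.3 = 2.512.

(a) f₀ = 1.125e+04 Hz  (b) Q = 2.512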